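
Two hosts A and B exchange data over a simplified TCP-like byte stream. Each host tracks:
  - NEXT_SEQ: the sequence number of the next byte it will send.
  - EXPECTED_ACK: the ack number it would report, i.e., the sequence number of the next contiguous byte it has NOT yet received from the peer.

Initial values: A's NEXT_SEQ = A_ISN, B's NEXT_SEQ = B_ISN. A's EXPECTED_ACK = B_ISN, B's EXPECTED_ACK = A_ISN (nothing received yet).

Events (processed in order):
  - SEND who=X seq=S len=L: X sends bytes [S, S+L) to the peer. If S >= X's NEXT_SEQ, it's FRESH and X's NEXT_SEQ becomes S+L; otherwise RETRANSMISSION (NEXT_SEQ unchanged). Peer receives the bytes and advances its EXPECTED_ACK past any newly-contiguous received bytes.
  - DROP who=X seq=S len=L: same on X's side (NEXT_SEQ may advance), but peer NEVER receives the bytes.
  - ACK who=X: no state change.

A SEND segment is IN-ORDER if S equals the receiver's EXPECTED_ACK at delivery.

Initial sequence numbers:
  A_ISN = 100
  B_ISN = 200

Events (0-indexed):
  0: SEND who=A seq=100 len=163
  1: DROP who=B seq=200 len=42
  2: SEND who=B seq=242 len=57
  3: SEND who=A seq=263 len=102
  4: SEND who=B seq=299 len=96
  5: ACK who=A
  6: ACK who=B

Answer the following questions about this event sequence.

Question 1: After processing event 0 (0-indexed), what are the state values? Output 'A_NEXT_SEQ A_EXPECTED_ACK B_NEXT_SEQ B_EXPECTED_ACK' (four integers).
After event 0: A_seq=263 A_ack=200 B_seq=200 B_ack=263

263 200 200 263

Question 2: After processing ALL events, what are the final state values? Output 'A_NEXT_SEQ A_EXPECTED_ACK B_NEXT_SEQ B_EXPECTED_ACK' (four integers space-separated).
After event 0: A_seq=263 A_ack=200 B_seq=200 B_ack=263
After event 1: A_seq=263 A_ack=200 B_seq=242 B_ack=263
After event 2: A_seq=263 A_ack=200 B_seq=299 B_ack=263
After event 3: A_seq=365 A_ack=200 B_seq=299 B_ack=365
After event 4: A_seq=365 A_ack=200 B_seq=395 B_ack=365
After event 5: A_seq=365 A_ack=200 B_seq=395 B_ack=365
After event 6: A_seq=365 A_ack=200 B_seq=395 B_ack=365

Answer: 365 200 395 365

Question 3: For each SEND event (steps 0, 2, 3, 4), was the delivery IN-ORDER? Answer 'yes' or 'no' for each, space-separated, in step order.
Answer: yes no yes no

Derivation:
Step 0: SEND seq=100 -> in-order
Step 2: SEND seq=242 -> out-of-order
Step 3: SEND seq=263 -> in-order
Step 4: SEND seq=299 -> out-of-order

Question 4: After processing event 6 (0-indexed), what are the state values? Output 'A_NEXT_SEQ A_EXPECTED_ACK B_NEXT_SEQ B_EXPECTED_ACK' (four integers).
After event 0: A_seq=263 A_ack=200 B_seq=200 B_ack=263
After event 1: A_seq=263 A_ack=200 B_seq=242 B_ack=263
After event 2: A_seq=263 A_ack=200 B_seq=299 B_ack=263
After event 3: A_seq=365 A_ack=200 B_seq=299 B_ack=365
After event 4: A_seq=365 A_ack=200 B_seq=395 B_ack=365
After event 5: A_seq=365 A_ack=200 B_seq=395 B_ack=365
After event 6: A_seq=365 A_ack=200 B_seq=395 B_ack=365

365 200 395 365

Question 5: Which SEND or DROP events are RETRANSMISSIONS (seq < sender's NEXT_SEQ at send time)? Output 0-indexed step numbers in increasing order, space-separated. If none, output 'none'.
Step 0: SEND seq=100 -> fresh
Step 1: DROP seq=200 -> fresh
Step 2: SEND seq=242 -> fresh
Step 3: SEND seq=263 -> fresh
Step 4: SEND seq=299 -> fresh

Answer: none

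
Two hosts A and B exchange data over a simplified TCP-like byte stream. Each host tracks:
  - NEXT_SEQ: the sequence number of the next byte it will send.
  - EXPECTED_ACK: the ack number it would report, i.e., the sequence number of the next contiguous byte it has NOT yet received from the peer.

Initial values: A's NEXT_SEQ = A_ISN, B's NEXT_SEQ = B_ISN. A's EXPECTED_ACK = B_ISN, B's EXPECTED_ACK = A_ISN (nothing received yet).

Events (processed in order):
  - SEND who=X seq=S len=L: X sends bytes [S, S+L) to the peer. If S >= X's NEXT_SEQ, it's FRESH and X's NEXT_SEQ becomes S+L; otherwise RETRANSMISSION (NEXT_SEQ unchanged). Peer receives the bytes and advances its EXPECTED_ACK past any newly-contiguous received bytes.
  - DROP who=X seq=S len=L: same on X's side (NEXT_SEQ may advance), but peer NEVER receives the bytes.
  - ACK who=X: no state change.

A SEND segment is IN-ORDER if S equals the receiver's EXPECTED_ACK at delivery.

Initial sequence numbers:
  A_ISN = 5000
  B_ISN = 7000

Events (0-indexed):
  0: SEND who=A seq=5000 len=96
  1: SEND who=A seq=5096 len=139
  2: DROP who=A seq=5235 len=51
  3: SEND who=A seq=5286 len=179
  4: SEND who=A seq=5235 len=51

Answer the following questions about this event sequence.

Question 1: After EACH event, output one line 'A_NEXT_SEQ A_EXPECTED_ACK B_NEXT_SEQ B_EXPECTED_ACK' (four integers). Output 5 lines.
5096 7000 7000 5096
5235 7000 7000 5235
5286 7000 7000 5235
5465 7000 7000 5235
5465 7000 7000 5465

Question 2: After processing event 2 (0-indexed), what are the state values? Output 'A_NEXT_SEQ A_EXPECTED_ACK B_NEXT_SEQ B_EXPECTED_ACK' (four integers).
After event 0: A_seq=5096 A_ack=7000 B_seq=7000 B_ack=5096
After event 1: A_seq=5235 A_ack=7000 B_seq=7000 B_ack=5235
After event 2: A_seq=5286 A_ack=7000 B_seq=7000 B_ack=5235

5286 7000 7000 5235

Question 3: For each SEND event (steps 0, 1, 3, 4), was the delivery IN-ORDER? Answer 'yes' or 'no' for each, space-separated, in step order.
Step 0: SEND seq=5000 -> in-order
Step 1: SEND seq=5096 -> in-order
Step 3: SEND seq=5286 -> out-of-order
Step 4: SEND seq=5235 -> in-order

Answer: yes yes no yes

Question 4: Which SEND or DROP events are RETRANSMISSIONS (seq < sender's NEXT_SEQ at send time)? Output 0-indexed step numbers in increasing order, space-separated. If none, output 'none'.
Step 0: SEND seq=5000 -> fresh
Step 1: SEND seq=5096 -> fresh
Step 2: DROP seq=5235 -> fresh
Step 3: SEND seq=5286 -> fresh
Step 4: SEND seq=5235 -> retransmit

Answer: 4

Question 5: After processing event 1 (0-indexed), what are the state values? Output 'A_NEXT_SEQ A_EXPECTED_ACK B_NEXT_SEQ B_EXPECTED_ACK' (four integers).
After event 0: A_seq=5096 A_ack=7000 B_seq=7000 B_ack=5096
After event 1: A_seq=5235 A_ack=7000 B_seq=7000 B_ack=5235

5235 7000 7000 5235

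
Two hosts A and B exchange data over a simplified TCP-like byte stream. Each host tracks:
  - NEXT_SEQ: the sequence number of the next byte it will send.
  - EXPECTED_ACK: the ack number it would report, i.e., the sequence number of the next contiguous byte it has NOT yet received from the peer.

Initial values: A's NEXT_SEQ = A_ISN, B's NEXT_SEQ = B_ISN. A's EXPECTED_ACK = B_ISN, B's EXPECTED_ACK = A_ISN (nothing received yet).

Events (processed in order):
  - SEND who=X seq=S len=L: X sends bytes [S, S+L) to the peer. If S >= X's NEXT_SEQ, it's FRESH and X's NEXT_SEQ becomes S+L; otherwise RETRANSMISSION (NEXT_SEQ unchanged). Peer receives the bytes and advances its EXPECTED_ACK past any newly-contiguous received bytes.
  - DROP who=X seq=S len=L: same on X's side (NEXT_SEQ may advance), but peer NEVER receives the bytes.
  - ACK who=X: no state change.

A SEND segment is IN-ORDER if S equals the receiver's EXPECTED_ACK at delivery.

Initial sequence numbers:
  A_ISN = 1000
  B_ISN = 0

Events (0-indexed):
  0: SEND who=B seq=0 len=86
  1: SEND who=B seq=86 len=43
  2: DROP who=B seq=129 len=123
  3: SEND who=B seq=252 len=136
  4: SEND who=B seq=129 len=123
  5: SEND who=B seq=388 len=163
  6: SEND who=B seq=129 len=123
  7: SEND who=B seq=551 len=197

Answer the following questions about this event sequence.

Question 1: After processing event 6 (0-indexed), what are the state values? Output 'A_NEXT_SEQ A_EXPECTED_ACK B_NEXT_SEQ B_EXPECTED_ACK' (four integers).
After event 0: A_seq=1000 A_ack=86 B_seq=86 B_ack=1000
After event 1: A_seq=1000 A_ack=129 B_seq=129 B_ack=1000
After event 2: A_seq=1000 A_ack=129 B_seq=252 B_ack=1000
After event 3: A_seq=1000 A_ack=129 B_seq=388 B_ack=1000
After event 4: A_seq=1000 A_ack=388 B_seq=388 B_ack=1000
After event 5: A_seq=1000 A_ack=551 B_seq=551 B_ack=1000
After event 6: A_seq=1000 A_ack=551 B_seq=551 B_ack=1000

1000 551 551 1000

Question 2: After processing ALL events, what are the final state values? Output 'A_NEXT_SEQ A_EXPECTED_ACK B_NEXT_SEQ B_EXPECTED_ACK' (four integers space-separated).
After event 0: A_seq=1000 A_ack=86 B_seq=86 B_ack=1000
After event 1: A_seq=1000 A_ack=129 B_seq=129 B_ack=1000
After event 2: A_seq=1000 A_ack=129 B_seq=252 B_ack=1000
After event 3: A_seq=1000 A_ack=129 B_seq=388 B_ack=1000
After event 4: A_seq=1000 A_ack=388 B_seq=388 B_ack=1000
After event 5: A_seq=1000 A_ack=551 B_seq=551 B_ack=1000
After event 6: A_seq=1000 A_ack=551 B_seq=551 B_ack=1000
After event 7: A_seq=1000 A_ack=748 B_seq=748 B_ack=1000

Answer: 1000 748 748 1000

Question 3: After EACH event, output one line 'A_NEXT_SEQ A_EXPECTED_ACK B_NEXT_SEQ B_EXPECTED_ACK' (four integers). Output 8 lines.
1000 86 86 1000
1000 129 129 1000
1000 129 252 1000
1000 129 388 1000
1000 388 388 1000
1000 551 551 1000
1000 551 551 1000
1000 748 748 1000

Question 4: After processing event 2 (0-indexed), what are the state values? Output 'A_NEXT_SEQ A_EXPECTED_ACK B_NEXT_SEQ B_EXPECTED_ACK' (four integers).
After event 0: A_seq=1000 A_ack=86 B_seq=86 B_ack=1000
After event 1: A_seq=1000 A_ack=129 B_seq=129 B_ack=1000
After event 2: A_seq=1000 A_ack=129 B_seq=252 B_ack=1000

1000 129 252 1000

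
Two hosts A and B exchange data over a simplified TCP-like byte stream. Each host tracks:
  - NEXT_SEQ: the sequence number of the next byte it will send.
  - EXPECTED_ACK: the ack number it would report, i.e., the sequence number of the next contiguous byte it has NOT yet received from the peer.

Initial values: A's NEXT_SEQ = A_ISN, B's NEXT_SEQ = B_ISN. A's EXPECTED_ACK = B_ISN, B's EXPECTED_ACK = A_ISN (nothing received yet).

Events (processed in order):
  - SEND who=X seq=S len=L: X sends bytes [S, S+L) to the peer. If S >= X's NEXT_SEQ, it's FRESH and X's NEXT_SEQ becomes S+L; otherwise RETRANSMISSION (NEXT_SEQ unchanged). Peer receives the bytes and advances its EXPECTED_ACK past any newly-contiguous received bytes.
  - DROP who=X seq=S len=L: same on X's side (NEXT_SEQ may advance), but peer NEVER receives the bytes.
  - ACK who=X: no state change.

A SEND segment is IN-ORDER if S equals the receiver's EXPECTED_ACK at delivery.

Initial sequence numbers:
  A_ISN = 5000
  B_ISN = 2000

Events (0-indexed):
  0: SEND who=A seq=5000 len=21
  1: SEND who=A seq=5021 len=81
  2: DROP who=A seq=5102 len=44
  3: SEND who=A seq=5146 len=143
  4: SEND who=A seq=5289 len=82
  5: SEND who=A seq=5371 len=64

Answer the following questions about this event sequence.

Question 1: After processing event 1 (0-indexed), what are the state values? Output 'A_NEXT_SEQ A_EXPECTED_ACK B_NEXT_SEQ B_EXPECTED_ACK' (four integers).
After event 0: A_seq=5021 A_ack=2000 B_seq=2000 B_ack=5021
After event 1: A_seq=5102 A_ack=2000 B_seq=2000 B_ack=5102

5102 2000 2000 5102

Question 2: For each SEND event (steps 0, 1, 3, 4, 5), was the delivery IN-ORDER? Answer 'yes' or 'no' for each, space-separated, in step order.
Answer: yes yes no no no

Derivation:
Step 0: SEND seq=5000 -> in-order
Step 1: SEND seq=5021 -> in-order
Step 3: SEND seq=5146 -> out-of-order
Step 4: SEND seq=5289 -> out-of-order
Step 5: SEND seq=5371 -> out-of-order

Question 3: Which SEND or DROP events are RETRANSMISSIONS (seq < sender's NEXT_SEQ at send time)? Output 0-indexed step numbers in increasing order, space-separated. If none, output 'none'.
Answer: none

Derivation:
Step 0: SEND seq=5000 -> fresh
Step 1: SEND seq=5021 -> fresh
Step 2: DROP seq=5102 -> fresh
Step 3: SEND seq=5146 -> fresh
Step 4: SEND seq=5289 -> fresh
Step 5: SEND seq=5371 -> fresh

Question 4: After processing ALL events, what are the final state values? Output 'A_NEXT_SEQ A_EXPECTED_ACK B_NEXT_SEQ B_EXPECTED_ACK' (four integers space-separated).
Answer: 5435 2000 2000 5102

Derivation:
After event 0: A_seq=5021 A_ack=2000 B_seq=2000 B_ack=5021
After event 1: A_seq=5102 A_ack=2000 B_seq=2000 B_ack=5102
After event 2: A_seq=5146 A_ack=2000 B_seq=2000 B_ack=5102
After event 3: A_seq=5289 A_ack=2000 B_seq=2000 B_ack=5102
After event 4: A_seq=5371 A_ack=2000 B_seq=2000 B_ack=5102
After event 5: A_seq=5435 A_ack=2000 B_seq=2000 B_ack=5102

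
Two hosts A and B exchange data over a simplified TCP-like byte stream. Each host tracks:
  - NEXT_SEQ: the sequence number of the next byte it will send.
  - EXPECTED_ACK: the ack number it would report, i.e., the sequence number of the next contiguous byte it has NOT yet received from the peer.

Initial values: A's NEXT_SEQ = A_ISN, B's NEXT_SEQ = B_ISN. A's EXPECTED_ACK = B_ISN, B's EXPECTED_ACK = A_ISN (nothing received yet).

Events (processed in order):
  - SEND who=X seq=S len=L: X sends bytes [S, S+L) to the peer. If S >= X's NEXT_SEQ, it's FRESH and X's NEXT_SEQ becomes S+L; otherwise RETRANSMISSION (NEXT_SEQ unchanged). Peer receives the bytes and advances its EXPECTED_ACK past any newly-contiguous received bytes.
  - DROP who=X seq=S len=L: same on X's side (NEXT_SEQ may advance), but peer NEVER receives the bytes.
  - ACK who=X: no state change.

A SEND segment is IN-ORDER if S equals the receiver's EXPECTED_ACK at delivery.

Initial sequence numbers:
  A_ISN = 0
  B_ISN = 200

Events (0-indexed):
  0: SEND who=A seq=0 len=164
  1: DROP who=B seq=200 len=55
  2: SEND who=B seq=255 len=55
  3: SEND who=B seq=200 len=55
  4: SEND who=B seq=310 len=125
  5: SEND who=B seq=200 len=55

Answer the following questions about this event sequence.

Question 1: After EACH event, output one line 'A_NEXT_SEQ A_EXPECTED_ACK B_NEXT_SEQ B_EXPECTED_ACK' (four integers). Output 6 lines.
164 200 200 164
164 200 255 164
164 200 310 164
164 310 310 164
164 435 435 164
164 435 435 164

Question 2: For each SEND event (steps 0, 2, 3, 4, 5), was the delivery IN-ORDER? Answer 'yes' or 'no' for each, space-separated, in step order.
Step 0: SEND seq=0 -> in-order
Step 2: SEND seq=255 -> out-of-order
Step 3: SEND seq=200 -> in-order
Step 4: SEND seq=310 -> in-order
Step 5: SEND seq=200 -> out-of-order

Answer: yes no yes yes no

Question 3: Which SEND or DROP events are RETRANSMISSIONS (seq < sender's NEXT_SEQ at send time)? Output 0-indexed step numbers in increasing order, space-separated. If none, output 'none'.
Answer: 3 5

Derivation:
Step 0: SEND seq=0 -> fresh
Step 1: DROP seq=200 -> fresh
Step 2: SEND seq=255 -> fresh
Step 3: SEND seq=200 -> retransmit
Step 4: SEND seq=310 -> fresh
Step 5: SEND seq=200 -> retransmit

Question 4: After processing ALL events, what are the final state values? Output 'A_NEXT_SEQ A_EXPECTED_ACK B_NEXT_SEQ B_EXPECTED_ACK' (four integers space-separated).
Answer: 164 435 435 164

Derivation:
After event 0: A_seq=164 A_ack=200 B_seq=200 B_ack=164
After event 1: A_seq=164 A_ack=200 B_seq=255 B_ack=164
After event 2: A_seq=164 A_ack=200 B_seq=310 B_ack=164
After event 3: A_seq=164 A_ack=310 B_seq=310 B_ack=164
After event 4: A_seq=164 A_ack=435 B_seq=435 B_ack=164
After event 5: A_seq=164 A_ack=435 B_seq=435 B_ack=164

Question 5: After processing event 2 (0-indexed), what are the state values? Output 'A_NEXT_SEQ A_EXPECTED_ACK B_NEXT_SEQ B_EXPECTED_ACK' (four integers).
After event 0: A_seq=164 A_ack=200 B_seq=200 B_ack=164
After event 1: A_seq=164 A_ack=200 B_seq=255 B_ack=164
After event 2: A_seq=164 A_ack=200 B_seq=310 B_ack=164

164 200 310 164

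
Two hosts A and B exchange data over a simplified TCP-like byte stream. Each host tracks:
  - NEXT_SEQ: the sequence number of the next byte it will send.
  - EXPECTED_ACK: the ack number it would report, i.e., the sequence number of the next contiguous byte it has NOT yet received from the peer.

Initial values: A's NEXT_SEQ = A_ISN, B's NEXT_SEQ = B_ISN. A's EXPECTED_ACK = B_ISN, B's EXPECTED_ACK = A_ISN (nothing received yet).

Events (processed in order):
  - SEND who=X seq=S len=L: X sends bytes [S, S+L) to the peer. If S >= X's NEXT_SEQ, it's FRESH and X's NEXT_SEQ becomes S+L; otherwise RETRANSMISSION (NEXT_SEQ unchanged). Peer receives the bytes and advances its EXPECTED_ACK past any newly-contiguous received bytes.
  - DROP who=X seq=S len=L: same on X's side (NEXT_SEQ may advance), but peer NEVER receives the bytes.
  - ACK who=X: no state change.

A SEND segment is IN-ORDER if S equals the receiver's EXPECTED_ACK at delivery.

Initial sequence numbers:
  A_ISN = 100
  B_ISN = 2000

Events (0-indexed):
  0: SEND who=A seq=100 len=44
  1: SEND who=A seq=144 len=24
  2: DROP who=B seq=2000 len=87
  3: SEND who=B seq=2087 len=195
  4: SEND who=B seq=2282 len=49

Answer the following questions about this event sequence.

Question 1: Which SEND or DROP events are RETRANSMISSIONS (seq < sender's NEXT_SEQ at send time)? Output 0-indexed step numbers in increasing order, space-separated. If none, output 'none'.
Answer: none

Derivation:
Step 0: SEND seq=100 -> fresh
Step 1: SEND seq=144 -> fresh
Step 2: DROP seq=2000 -> fresh
Step 3: SEND seq=2087 -> fresh
Step 4: SEND seq=2282 -> fresh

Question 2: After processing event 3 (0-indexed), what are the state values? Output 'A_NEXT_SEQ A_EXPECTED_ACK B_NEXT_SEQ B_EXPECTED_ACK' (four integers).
After event 0: A_seq=144 A_ack=2000 B_seq=2000 B_ack=144
After event 1: A_seq=168 A_ack=2000 B_seq=2000 B_ack=168
After event 2: A_seq=168 A_ack=2000 B_seq=2087 B_ack=168
After event 3: A_seq=168 A_ack=2000 B_seq=2282 B_ack=168

168 2000 2282 168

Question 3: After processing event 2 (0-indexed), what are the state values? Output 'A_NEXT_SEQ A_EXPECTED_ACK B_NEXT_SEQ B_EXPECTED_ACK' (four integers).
After event 0: A_seq=144 A_ack=2000 B_seq=2000 B_ack=144
After event 1: A_seq=168 A_ack=2000 B_seq=2000 B_ack=168
After event 2: A_seq=168 A_ack=2000 B_seq=2087 B_ack=168

168 2000 2087 168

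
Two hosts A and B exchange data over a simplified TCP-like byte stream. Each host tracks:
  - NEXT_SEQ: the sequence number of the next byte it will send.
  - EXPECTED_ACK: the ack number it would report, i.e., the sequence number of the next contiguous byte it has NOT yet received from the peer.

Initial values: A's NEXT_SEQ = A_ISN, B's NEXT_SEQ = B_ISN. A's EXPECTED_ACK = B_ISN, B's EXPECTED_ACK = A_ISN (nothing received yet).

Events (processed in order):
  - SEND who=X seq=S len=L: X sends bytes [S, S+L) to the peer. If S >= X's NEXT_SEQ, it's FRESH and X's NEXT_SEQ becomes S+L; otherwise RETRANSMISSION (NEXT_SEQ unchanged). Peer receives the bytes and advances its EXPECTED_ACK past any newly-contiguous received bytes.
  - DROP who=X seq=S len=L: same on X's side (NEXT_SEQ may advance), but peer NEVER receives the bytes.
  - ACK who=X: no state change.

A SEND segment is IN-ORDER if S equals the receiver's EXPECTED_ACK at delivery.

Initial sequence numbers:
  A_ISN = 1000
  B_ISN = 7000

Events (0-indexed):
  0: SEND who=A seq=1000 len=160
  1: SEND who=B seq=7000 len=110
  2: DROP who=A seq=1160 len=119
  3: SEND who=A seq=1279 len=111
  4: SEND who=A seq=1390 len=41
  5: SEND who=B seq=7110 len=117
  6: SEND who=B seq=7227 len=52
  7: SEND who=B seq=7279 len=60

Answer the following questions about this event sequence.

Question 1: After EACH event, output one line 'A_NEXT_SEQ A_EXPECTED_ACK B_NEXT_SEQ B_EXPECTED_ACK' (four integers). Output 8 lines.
1160 7000 7000 1160
1160 7110 7110 1160
1279 7110 7110 1160
1390 7110 7110 1160
1431 7110 7110 1160
1431 7227 7227 1160
1431 7279 7279 1160
1431 7339 7339 1160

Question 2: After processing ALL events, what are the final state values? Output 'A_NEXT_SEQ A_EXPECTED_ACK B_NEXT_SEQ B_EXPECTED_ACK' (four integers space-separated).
After event 0: A_seq=1160 A_ack=7000 B_seq=7000 B_ack=1160
After event 1: A_seq=1160 A_ack=7110 B_seq=7110 B_ack=1160
After event 2: A_seq=1279 A_ack=7110 B_seq=7110 B_ack=1160
After event 3: A_seq=1390 A_ack=7110 B_seq=7110 B_ack=1160
After event 4: A_seq=1431 A_ack=7110 B_seq=7110 B_ack=1160
After event 5: A_seq=1431 A_ack=7227 B_seq=7227 B_ack=1160
After event 6: A_seq=1431 A_ack=7279 B_seq=7279 B_ack=1160
After event 7: A_seq=1431 A_ack=7339 B_seq=7339 B_ack=1160

Answer: 1431 7339 7339 1160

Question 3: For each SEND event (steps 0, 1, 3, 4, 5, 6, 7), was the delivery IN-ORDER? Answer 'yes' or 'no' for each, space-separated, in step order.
Step 0: SEND seq=1000 -> in-order
Step 1: SEND seq=7000 -> in-order
Step 3: SEND seq=1279 -> out-of-order
Step 4: SEND seq=1390 -> out-of-order
Step 5: SEND seq=7110 -> in-order
Step 6: SEND seq=7227 -> in-order
Step 7: SEND seq=7279 -> in-order

Answer: yes yes no no yes yes yes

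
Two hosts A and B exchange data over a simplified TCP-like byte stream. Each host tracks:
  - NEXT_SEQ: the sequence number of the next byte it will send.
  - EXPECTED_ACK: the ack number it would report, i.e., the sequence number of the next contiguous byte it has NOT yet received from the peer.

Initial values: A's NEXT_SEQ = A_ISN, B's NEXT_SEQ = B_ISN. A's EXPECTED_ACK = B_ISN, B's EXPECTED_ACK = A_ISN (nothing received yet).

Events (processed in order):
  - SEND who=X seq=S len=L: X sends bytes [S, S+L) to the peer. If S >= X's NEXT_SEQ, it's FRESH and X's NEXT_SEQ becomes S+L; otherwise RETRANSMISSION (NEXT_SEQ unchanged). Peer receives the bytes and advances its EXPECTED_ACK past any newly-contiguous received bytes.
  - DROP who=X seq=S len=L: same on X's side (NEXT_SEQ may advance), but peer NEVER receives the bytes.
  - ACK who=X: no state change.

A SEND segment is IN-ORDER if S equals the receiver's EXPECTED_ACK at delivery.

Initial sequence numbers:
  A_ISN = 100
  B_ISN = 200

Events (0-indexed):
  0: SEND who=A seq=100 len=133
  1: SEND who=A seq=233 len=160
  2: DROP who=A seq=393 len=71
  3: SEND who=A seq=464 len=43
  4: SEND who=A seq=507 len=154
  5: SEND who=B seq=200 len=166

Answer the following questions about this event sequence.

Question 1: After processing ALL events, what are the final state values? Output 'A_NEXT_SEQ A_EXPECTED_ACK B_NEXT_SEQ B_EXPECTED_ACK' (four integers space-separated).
Answer: 661 366 366 393

Derivation:
After event 0: A_seq=233 A_ack=200 B_seq=200 B_ack=233
After event 1: A_seq=393 A_ack=200 B_seq=200 B_ack=393
After event 2: A_seq=464 A_ack=200 B_seq=200 B_ack=393
After event 3: A_seq=507 A_ack=200 B_seq=200 B_ack=393
After event 4: A_seq=661 A_ack=200 B_seq=200 B_ack=393
After event 5: A_seq=661 A_ack=366 B_seq=366 B_ack=393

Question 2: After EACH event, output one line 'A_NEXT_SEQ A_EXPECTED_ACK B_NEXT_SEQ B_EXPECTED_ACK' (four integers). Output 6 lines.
233 200 200 233
393 200 200 393
464 200 200 393
507 200 200 393
661 200 200 393
661 366 366 393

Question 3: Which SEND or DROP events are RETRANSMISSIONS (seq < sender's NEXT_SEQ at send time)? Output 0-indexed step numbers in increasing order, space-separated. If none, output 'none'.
Answer: none

Derivation:
Step 0: SEND seq=100 -> fresh
Step 1: SEND seq=233 -> fresh
Step 2: DROP seq=393 -> fresh
Step 3: SEND seq=464 -> fresh
Step 4: SEND seq=507 -> fresh
Step 5: SEND seq=200 -> fresh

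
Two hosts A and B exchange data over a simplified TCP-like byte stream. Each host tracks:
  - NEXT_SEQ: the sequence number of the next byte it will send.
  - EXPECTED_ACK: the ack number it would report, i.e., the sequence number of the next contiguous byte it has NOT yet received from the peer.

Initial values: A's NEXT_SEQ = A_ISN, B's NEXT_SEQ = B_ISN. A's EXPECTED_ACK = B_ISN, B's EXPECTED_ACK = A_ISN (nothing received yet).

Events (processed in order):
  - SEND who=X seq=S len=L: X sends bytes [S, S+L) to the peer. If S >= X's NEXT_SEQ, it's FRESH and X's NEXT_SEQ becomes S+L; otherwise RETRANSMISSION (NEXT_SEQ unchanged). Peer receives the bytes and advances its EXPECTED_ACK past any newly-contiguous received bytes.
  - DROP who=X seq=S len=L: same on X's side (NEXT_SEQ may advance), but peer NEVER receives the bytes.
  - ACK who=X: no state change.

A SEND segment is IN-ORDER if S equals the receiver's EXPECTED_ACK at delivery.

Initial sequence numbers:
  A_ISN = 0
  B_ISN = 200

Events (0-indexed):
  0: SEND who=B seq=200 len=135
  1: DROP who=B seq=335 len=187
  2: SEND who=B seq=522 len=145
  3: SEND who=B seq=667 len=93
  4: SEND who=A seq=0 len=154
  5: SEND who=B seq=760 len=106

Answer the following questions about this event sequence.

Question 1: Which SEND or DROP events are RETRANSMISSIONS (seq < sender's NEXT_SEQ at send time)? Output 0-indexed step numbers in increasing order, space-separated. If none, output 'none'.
Step 0: SEND seq=200 -> fresh
Step 1: DROP seq=335 -> fresh
Step 2: SEND seq=522 -> fresh
Step 3: SEND seq=667 -> fresh
Step 4: SEND seq=0 -> fresh
Step 5: SEND seq=760 -> fresh

Answer: none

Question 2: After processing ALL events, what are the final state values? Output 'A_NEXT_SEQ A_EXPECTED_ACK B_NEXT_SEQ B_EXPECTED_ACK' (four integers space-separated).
After event 0: A_seq=0 A_ack=335 B_seq=335 B_ack=0
After event 1: A_seq=0 A_ack=335 B_seq=522 B_ack=0
After event 2: A_seq=0 A_ack=335 B_seq=667 B_ack=0
After event 3: A_seq=0 A_ack=335 B_seq=760 B_ack=0
After event 4: A_seq=154 A_ack=335 B_seq=760 B_ack=154
After event 5: A_seq=154 A_ack=335 B_seq=866 B_ack=154

Answer: 154 335 866 154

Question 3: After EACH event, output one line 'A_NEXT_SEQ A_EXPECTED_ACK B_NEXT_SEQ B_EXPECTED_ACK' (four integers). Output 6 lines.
0 335 335 0
0 335 522 0
0 335 667 0
0 335 760 0
154 335 760 154
154 335 866 154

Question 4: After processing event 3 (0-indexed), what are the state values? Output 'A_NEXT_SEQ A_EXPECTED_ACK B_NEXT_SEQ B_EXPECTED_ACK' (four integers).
After event 0: A_seq=0 A_ack=335 B_seq=335 B_ack=0
After event 1: A_seq=0 A_ack=335 B_seq=522 B_ack=0
After event 2: A_seq=0 A_ack=335 B_seq=667 B_ack=0
After event 3: A_seq=0 A_ack=335 B_seq=760 B_ack=0

0 335 760 0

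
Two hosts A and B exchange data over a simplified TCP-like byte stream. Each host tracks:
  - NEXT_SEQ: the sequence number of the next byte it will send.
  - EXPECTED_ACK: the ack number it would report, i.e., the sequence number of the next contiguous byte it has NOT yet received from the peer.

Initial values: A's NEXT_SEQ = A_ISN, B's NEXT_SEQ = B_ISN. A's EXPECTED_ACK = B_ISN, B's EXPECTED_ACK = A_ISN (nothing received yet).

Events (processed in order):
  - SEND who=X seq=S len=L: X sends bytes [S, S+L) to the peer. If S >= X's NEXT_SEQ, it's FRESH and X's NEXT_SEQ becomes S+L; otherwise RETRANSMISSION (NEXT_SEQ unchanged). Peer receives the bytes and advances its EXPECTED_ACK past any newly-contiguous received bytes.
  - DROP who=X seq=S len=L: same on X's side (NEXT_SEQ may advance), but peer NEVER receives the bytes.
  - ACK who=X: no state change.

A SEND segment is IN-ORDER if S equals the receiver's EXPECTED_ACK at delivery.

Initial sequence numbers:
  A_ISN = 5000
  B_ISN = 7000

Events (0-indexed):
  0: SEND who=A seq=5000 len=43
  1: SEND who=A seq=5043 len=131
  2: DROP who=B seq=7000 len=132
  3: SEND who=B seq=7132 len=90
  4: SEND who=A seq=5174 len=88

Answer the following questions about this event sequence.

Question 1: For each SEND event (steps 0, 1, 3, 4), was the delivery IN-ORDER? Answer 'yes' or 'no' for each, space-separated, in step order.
Step 0: SEND seq=5000 -> in-order
Step 1: SEND seq=5043 -> in-order
Step 3: SEND seq=7132 -> out-of-order
Step 4: SEND seq=5174 -> in-order

Answer: yes yes no yes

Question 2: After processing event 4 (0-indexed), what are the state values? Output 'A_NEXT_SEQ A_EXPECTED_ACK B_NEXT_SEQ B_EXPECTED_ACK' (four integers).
After event 0: A_seq=5043 A_ack=7000 B_seq=7000 B_ack=5043
After event 1: A_seq=5174 A_ack=7000 B_seq=7000 B_ack=5174
After event 2: A_seq=5174 A_ack=7000 B_seq=7132 B_ack=5174
After event 3: A_seq=5174 A_ack=7000 B_seq=7222 B_ack=5174
After event 4: A_seq=5262 A_ack=7000 B_seq=7222 B_ack=5262

5262 7000 7222 5262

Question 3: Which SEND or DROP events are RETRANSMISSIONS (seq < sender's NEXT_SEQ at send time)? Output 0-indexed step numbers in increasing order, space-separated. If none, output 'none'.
Step 0: SEND seq=5000 -> fresh
Step 1: SEND seq=5043 -> fresh
Step 2: DROP seq=7000 -> fresh
Step 3: SEND seq=7132 -> fresh
Step 4: SEND seq=5174 -> fresh

Answer: none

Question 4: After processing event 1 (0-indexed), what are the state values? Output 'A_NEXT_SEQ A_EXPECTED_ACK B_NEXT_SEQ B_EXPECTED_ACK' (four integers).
After event 0: A_seq=5043 A_ack=7000 B_seq=7000 B_ack=5043
After event 1: A_seq=5174 A_ack=7000 B_seq=7000 B_ack=5174

5174 7000 7000 5174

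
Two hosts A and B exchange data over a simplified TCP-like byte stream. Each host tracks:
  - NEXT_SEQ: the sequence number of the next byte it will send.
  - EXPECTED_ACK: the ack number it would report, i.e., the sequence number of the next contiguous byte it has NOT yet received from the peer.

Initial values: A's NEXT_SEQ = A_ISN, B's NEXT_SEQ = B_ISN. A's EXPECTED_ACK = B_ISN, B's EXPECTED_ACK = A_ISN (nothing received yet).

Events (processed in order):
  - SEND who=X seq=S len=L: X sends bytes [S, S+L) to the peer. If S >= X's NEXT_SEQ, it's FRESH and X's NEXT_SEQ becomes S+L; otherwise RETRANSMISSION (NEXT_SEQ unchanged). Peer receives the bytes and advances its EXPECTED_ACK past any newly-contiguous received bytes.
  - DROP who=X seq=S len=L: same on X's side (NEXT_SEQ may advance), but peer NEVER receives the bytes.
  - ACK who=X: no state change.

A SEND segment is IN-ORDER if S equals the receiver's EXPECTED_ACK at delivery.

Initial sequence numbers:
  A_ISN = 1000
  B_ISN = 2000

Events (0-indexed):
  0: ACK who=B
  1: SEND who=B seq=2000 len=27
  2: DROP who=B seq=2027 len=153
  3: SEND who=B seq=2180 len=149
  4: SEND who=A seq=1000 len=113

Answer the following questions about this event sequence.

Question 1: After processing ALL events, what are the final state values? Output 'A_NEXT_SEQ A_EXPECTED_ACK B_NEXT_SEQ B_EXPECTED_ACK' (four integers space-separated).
After event 0: A_seq=1000 A_ack=2000 B_seq=2000 B_ack=1000
After event 1: A_seq=1000 A_ack=2027 B_seq=2027 B_ack=1000
After event 2: A_seq=1000 A_ack=2027 B_seq=2180 B_ack=1000
After event 3: A_seq=1000 A_ack=2027 B_seq=2329 B_ack=1000
After event 4: A_seq=1113 A_ack=2027 B_seq=2329 B_ack=1113

Answer: 1113 2027 2329 1113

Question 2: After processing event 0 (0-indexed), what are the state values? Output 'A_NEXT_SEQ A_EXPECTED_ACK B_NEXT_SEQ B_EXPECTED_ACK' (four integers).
After event 0: A_seq=1000 A_ack=2000 B_seq=2000 B_ack=1000

1000 2000 2000 1000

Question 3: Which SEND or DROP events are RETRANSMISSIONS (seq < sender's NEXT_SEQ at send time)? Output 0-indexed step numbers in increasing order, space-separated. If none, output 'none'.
Answer: none

Derivation:
Step 1: SEND seq=2000 -> fresh
Step 2: DROP seq=2027 -> fresh
Step 3: SEND seq=2180 -> fresh
Step 4: SEND seq=1000 -> fresh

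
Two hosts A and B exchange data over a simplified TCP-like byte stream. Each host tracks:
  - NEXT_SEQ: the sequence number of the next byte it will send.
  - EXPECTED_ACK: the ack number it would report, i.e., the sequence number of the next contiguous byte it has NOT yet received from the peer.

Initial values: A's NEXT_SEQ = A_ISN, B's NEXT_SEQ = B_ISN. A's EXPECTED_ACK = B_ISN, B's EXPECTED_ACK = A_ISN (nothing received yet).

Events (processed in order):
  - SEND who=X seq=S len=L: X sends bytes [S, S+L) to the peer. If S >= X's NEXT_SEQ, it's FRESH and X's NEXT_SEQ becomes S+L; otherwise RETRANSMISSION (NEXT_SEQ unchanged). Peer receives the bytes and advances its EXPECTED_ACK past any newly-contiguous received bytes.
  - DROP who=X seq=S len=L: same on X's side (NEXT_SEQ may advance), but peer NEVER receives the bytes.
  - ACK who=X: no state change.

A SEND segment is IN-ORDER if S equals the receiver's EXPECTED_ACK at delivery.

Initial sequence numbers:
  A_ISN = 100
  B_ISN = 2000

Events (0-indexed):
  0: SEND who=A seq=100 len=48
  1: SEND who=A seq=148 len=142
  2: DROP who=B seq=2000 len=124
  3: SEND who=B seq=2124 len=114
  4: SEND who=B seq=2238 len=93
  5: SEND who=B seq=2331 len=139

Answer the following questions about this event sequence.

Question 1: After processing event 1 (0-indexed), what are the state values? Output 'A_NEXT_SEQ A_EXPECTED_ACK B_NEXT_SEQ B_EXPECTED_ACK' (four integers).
After event 0: A_seq=148 A_ack=2000 B_seq=2000 B_ack=148
After event 1: A_seq=290 A_ack=2000 B_seq=2000 B_ack=290

290 2000 2000 290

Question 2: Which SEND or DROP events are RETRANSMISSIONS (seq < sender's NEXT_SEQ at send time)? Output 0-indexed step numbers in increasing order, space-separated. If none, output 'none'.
Answer: none

Derivation:
Step 0: SEND seq=100 -> fresh
Step 1: SEND seq=148 -> fresh
Step 2: DROP seq=2000 -> fresh
Step 3: SEND seq=2124 -> fresh
Step 4: SEND seq=2238 -> fresh
Step 5: SEND seq=2331 -> fresh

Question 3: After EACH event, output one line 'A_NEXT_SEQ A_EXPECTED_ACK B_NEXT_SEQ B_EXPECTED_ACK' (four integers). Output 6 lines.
148 2000 2000 148
290 2000 2000 290
290 2000 2124 290
290 2000 2238 290
290 2000 2331 290
290 2000 2470 290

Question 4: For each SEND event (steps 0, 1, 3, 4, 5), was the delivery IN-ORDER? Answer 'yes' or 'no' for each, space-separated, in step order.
Step 0: SEND seq=100 -> in-order
Step 1: SEND seq=148 -> in-order
Step 3: SEND seq=2124 -> out-of-order
Step 4: SEND seq=2238 -> out-of-order
Step 5: SEND seq=2331 -> out-of-order

Answer: yes yes no no no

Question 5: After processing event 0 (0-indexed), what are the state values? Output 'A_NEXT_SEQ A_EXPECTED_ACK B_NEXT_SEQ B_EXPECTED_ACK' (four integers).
After event 0: A_seq=148 A_ack=2000 B_seq=2000 B_ack=148

148 2000 2000 148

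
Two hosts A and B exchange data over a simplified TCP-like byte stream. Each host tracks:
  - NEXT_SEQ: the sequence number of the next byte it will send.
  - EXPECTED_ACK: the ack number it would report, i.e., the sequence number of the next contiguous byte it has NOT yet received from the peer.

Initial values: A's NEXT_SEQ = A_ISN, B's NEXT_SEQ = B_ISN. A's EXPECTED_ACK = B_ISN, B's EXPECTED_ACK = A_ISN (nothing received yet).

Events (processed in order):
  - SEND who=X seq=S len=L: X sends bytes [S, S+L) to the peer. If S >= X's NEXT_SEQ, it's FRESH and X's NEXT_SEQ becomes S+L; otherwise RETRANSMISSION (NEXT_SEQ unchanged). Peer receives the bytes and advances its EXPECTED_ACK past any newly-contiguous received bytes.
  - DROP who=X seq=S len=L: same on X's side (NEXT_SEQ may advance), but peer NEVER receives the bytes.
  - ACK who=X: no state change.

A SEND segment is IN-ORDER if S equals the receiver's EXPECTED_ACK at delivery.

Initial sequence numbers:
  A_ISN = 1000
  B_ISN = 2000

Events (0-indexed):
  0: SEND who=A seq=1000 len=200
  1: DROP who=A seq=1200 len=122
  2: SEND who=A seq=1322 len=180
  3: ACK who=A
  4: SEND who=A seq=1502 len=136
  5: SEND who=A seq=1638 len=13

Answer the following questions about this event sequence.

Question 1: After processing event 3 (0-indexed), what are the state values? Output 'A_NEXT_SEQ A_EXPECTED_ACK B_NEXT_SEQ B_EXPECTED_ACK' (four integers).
After event 0: A_seq=1200 A_ack=2000 B_seq=2000 B_ack=1200
After event 1: A_seq=1322 A_ack=2000 B_seq=2000 B_ack=1200
After event 2: A_seq=1502 A_ack=2000 B_seq=2000 B_ack=1200
After event 3: A_seq=1502 A_ack=2000 B_seq=2000 B_ack=1200

1502 2000 2000 1200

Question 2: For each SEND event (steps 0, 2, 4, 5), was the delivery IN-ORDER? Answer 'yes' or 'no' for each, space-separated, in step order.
Step 0: SEND seq=1000 -> in-order
Step 2: SEND seq=1322 -> out-of-order
Step 4: SEND seq=1502 -> out-of-order
Step 5: SEND seq=1638 -> out-of-order

Answer: yes no no no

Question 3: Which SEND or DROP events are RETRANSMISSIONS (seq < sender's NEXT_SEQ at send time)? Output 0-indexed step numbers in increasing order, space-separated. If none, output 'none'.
Answer: none

Derivation:
Step 0: SEND seq=1000 -> fresh
Step 1: DROP seq=1200 -> fresh
Step 2: SEND seq=1322 -> fresh
Step 4: SEND seq=1502 -> fresh
Step 5: SEND seq=1638 -> fresh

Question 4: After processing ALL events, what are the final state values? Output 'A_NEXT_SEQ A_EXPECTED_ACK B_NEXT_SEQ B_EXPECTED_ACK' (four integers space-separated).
After event 0: A_seq=1200 A_ack=2000 B_seq=2000 B_ack=1200
After event 1: A_seq=1322 A_ack=2000 B_seq=2000 B_ack=1200
After event 2: A_seq=1502 A_ack=2000 B_seq=2000 B_ack=1200
After event 3: A_seq=1502 A_ack=2000 B_seq=2000 B_ack=1200
After event 4: A_seq=1638 A_ack=2000 B_seq=2000 B_ack=1200
After event 5: A_seq=1651 A_ack=2000 B_seq=2000 B_ack=1200

Answer: 1651 2000 2000 1200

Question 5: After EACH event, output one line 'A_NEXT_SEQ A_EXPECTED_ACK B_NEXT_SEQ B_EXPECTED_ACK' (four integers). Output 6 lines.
1200 2000 2000 1200
1322 2000 2000 1200
1502 2000 2000 1200
1502 2000 2000 1200
1638 2000 2000 1200
1651 2000 2000 1200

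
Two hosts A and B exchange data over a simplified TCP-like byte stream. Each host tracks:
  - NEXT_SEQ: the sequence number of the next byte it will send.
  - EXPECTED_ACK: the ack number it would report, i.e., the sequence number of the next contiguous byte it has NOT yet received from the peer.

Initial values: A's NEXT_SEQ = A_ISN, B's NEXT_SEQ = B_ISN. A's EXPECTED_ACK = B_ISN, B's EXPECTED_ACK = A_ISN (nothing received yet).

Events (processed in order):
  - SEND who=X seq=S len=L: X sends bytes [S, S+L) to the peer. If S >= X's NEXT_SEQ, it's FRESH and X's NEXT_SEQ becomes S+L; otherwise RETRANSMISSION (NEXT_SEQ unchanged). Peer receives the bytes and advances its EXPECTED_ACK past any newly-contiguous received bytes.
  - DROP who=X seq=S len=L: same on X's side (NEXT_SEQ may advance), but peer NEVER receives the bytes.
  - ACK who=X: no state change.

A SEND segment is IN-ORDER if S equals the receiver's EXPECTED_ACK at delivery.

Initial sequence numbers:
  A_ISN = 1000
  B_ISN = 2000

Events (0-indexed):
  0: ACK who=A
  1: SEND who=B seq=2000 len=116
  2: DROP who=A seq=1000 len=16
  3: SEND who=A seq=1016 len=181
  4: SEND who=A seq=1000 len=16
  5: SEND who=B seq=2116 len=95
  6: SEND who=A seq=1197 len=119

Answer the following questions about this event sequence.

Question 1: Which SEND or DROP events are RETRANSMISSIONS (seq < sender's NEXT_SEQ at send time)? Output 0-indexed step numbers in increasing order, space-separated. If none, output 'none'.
Step 1: SEND seq=2000 -> fresh
Step 2: DROP seq=1000 -> fresh
Step 3: SEND seq=1016 -> fresh
Step 4: SEND seq=1000 -> retransmit
Step 5: SEND seq=2116 -> fresh
Step 6: SEND seq=1197 -> fresh

Answer: 4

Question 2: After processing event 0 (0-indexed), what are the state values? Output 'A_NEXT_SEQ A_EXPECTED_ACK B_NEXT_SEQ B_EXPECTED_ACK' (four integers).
After event 0: A_seq=1000 A_ack=2000 B_seq=2000 B_ack=1000

1000 2000 2000 1000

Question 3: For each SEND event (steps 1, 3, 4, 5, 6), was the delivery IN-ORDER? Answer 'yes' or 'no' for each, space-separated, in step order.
Step 1: SEND seq=2000 -> in-order
Step 3: SEND seq=1016 -> out-of-order
Step 4: SEND seq=1000 -> in-order
Step 5: SEND seq=2116 -> in-order
Step 6: SEND seq=1197 -> in-order

Answer: yes no yes yes yes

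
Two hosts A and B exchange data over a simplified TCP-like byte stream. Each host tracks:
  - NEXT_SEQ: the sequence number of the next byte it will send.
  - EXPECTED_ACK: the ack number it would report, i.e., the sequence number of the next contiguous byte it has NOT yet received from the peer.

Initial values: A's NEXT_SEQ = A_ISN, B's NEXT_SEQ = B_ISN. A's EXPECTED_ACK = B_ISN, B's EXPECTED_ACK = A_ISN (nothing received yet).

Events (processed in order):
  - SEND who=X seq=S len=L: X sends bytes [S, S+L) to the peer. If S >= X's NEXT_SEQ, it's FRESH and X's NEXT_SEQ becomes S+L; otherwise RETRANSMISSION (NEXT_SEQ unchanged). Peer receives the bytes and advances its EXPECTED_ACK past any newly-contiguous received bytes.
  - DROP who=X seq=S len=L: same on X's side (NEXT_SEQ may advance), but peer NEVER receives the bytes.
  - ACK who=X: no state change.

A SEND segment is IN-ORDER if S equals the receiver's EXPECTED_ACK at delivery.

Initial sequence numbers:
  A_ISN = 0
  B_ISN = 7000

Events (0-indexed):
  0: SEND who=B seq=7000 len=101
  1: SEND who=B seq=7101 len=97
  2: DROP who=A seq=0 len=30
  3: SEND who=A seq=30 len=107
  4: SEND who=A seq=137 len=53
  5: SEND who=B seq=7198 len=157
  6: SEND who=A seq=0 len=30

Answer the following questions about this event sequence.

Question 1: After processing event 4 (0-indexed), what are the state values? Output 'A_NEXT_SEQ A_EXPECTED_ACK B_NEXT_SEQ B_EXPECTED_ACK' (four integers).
After event 0: A_seq=0 A_ack=7101 B_seq=7101 B_ack=0
After event 1: A_seq=0 A_ack=7198 B_seq=7198 B_ack=0
After event 2: A_seq=30 A_ack=7198 B_seq=7198 B_ack=0
After event 3: A_seq=137 A_ack=7198 B_seq=7198 B_ack=0
After event 4: A_seq=190 A_ack=7198 B_seq=7198 B_ack=0

190 7198 7198 0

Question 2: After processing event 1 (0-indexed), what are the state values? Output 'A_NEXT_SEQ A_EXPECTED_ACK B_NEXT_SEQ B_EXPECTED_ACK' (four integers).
After event 0: A_seq=0 A_ack=7101 B_seq=7101 B_ack=0
After event 1: A_seq=0 A_ack=7198 B_seq=7198 B_ack=0

0 7198 7198 0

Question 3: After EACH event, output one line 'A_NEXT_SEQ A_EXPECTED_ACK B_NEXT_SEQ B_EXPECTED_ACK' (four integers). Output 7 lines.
0 7101 7101 0
0 7198 7198 0
30 7198 7198 0
137 7198 7198 0
190 7198 7198 0
190 7355 7355 0
190 7355 7355 190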